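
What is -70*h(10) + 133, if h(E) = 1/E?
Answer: 126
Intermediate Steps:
-70*h(10) + 133 = -70/10 + 133 = -70*1/10 + 133 = -7 + 133 = 126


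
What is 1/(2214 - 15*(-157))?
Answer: 1/4569 ≈ 0.00021887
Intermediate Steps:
1/(2214 - 15*(-157)) = 1/(2214 + 2355) = 1/4569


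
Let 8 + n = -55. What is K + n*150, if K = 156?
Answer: -9294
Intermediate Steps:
n = -63 (n = -8 - 55 = -63)
K + n*150 = 156 - 63*150 = 156 - 9450 = -9294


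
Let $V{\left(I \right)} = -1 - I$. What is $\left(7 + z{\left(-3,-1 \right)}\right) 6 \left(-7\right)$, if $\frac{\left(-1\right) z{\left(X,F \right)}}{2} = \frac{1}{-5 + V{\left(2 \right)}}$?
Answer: $- \frac{609}{2} \approx -304.5$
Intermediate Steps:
$z{\left(X,F \right)} = \frac{1}{4}$ ($z{\left(X,F \right)} = - \frac{2}{-5 - 3} = - \frac{2}{-8} = \left(-2\right) \left(- \frac{1}{8}\right) = \frac{1}{4}$)
$\left(7 + z{\left(-3,-1 \right)}\right) 6 \left(-7\right) = \left(7 + \frac{1}{4}\right) 6 \left(-7\right) = \frac{29}{4} \left(-42\right) = - \frac{609}{2}$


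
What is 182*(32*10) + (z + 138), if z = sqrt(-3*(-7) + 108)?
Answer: 58378 + sqrt(129) ≈ 58389.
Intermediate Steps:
z = sqrt(129) (z = sqrt(21 + 108) = sqrt(129) ≈ 11.358)
182*(32*10) + (z + 138) = 182*(32*10) + (sqrt(129) + 138) = 182*320 + (138 + sqrt(129)) = 58240 + (138 + sqrt(129)) = 58378 + sqrt(129)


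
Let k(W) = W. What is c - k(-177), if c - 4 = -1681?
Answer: -1500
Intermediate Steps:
c = -1677 (c = 4 - 1681 = -1677)
c - k(-177) = -1677 - 1*(-177) = -1677 + 177 = -1500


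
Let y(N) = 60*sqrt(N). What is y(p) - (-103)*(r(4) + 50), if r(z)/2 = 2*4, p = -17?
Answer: 6798 + 60*I*sqrt(17) ≈ 6798.0 + 247.39*I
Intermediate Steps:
r(z) = 16 (r(z) = 2*(2*4) = 2*8 = 16)
y(p) - (-103)*(r(4) + 50) = 60*sqrt(-17) - (-103)*(16 + 50) = 60*(I*sqrt(17)) - (-103)*66 = 60*I*sqrt(17) - 1*(-6798) = 60*I*sqrt(17) + 6798 = 6798 + 60*I*sqrt(17)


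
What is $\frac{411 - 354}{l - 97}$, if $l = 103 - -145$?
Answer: $\frac{57}{151} \approx 0.37748$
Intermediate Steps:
$l = 248$ ($l = 103 + 145 = 248$)
$\frac{411 - 354}{l - 97} = \frac{411 - 354}{248 - 97} = \frac{57}{151}$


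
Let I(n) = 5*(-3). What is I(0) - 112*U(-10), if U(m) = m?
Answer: 1105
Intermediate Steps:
I(n) = -15
I(0) - 112*U(-10) = -15 - 112*(-10) = -15 + 1120 = 1105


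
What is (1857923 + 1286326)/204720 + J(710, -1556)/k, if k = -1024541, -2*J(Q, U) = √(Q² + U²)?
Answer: 1048083/68240 + √731309/1024541 ≈ 15.360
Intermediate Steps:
J(Q, U) = -√(Q² + U²)/2
(1857923 + 1286326)/204720 + J(710, -1556)/k = (1857923 + 1286326)/204720 - √(710² + (-1556)²)/2/(-1024541) = 3144249*(1/204720) - √(504100 + 2421136)/2*(-1/1024541) = 1048083/68240 - √731309*(-1/1024541) = 1048083/68240 + √731309/1024541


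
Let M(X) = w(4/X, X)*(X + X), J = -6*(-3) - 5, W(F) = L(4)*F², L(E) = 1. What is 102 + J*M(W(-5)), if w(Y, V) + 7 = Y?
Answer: -4344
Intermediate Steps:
w(Y, V) = -7 + Y
W(F) = F² (W(F) = 1*F² = F²)
J = 13 (J = 18 - 5 = 13)
M(X) = 2*X*(-7 + 4/X) (M(X) = (-7 + 4/X)*(X + X) = (-7 + 4/X)*(2*X) = 2*X*(-7 + 4/X))
102 + J*M(W(-5)) = 102 + 13*(8 - 14*(-5)²) = 102 + 13*(8 - 14*25) = 102 + 13*(8 - 350) = 102 + 13*(-342) = 102 - 4446 = -4344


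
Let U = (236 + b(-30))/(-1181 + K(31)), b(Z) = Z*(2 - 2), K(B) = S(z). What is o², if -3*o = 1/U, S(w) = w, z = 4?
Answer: 1385329/501264 ≈ 2.7637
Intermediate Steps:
K(B) = 4
b(Z) = 0 (b(Z) = Z*0 = 0)
U = -236/1177 (U = (236 + 0)/(-1181 + 4) = 236/(-1177) = 236*(-1/1177) = -236/1177 ≈ -0.20051)
o = 1177/708 (o = -1/(3*(-236/1177)) = -⅓*(-1177/236) = 1177/708 ≈ 1.6624)
o² = (1177/708)² = 1385329/501264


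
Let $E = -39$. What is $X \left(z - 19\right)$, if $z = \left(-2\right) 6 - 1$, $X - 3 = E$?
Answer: $1152$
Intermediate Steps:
$X = -36$ ($X = 3 - 39 = -36$)
$z = -13$ ($z = -12 - 1 = -13$)
$X \left(z - 19\right) = - 36 \left(-13 - 19\right) = \left(-36\right) \left(-32\right) = 1152$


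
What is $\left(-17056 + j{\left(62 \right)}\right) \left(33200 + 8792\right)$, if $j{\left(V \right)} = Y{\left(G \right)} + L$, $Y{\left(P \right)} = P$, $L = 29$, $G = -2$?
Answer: $-715081768$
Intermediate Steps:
$j{\left(V \right)} = 27$ ($j{\left(V \right)} = -2 + 29 = 27$)
$\left(-17056 + j{\left(62 \right)}\right) \left(33200 + 8792\right) = \left(-17056 + 27\right) \left(33200 + 8792\right) = \left(-17029\right) 41992 = -715081768$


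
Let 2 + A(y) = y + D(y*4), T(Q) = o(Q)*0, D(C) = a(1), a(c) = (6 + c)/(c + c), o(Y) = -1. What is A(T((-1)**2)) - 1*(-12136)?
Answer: 24275/2 ≈ 12138.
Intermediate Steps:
a(c) = (6 + c)/(2*c) (a(c) = (6 + c)/((2*c)) = (6 + c)*(1/(2*c)) = (6 + c)/(2*c))
D(C) = 7/2 (D(C) = (1/2)*(6 + 1)/1 = (1/2)*1*7 = 7/2)
T(Q) = 0 (T(Q) = -1*0 = 0)
A(y) = 3/2 + y (A(y) = -2 + (y + 7/2) = -2 + (7/2 + y) = 3/2 + y)
A(T((-1)**2)) - 1*(-12136) = (3/2 + 0) - 1*(-12136) = 3/2 + 12136 = 24275/2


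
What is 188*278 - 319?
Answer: 51945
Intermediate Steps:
188*278 - 319 = 52264 - 319 = 51945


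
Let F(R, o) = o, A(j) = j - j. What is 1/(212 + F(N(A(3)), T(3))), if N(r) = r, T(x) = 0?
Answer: 1/212 ≈ 0.0047170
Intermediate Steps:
A(j) = 0
1/(212 + F(N(A(3)), T(3))) = 1/(212 + 0) = 1/212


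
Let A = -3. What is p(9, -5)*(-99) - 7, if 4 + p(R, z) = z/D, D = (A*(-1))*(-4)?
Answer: 1391/4 ≈ 347.75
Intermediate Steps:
D = -12 (D = -3*(-1)*(-4) = 3*(-4) = -12)
p(R, z) = -4 - z/12 (p(R, z) = -4 + z/(-12) = -4 + z*(-1/12) = -4 - z/12)
p(9, -5)*(-99) - 7 = (-4 - 1/12*(-5))*(-99) - 7 = (-4 + 5/12)*(-99) - 7 = -43/12*(-99) - 7 = 1419/4 - 7 = 1391/4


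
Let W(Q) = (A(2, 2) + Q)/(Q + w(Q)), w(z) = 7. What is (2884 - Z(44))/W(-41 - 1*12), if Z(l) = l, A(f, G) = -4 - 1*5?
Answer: 65320/31 ≈ 2107.1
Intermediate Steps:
A(f, G) = -9 (A(f, G) = -4 - 5 = -9)
W(Q) = (-9 + Q)/(7 + Q) (W(Q) = (-9 + Q)/(Q + 7) = (-9 + Q)/(7 + Q))
(2884 - Z(44))/W(-41 - 1*12) = (2884 - 1*44)/(((-9 + (-41 - 1*12))/(7 + (-41 - 1*12)))) = (2884 - 44)/(((-9 + (-41 - 12))/(7 + (-41 - 12)))) = 2840/(((-9 - 53)/(7 - 53))) = 2840/((-62/(-46))) = 2840/((-1/46*(-62))) = 2840/(31/23) = 2840*(23/31) = 65320/31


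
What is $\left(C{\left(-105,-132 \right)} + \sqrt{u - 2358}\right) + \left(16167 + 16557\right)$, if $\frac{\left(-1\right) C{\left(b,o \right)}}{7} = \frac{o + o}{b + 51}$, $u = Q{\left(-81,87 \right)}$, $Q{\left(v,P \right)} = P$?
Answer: $\frac{294208}{9} + i \sqrt{2271} \approx 32690.0 + 47.655 i$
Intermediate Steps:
$u = 87$
$C{\left(b,o \right)} = - \frac{14 o}{51 + b}$ ($C{\left(b,o \right)} = - 7 \frac{o + o}{b + 51} = - 7 \frac{2 o}{51 + b} = - \frac{14 o}{51 + b}$)
$\left(C{\left(-105,-132 \right)} + \sqrt{u - 2358}\right) + \left(16167 + 16557\right) = \left(\left(-14\right) \left(-132\right) \frac{1}{51 - 105} + \sqrt{87 - 2358}\right) + \left(16167 + 16557\right) = \left(\left(-14\right) \left(-132\right) \frac{1}{-54} + \sqrt{-2271}\right) + 32724 = \left(\left(-14\right) \left(-132\right) \left(- \frac{1}{54}\right) + i \sqrt{2271}\right) + 32724 = \left(- \frac{308}{9} + i \sqrt{2271}\right) + 32724 = \frac{294208}{9} + i \sqrt{2271}$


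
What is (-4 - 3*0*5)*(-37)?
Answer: 148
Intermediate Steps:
(-4 - 3*0*5)*(-37) = (-4 + 0*5)*(-37) = (-4 + 0)*(-37) = -4*(-37) = 148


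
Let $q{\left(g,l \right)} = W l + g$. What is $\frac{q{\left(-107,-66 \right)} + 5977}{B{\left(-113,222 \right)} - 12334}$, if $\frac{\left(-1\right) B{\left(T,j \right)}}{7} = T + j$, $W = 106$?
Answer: $\frac{1126}{13097} \approx 0.085974$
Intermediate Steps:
$B{\left(T,j \right)} = - 7 T - 7 j$ ($B{\left(T,j \right)} = - 7 \left(T + j\right) = - 7 T - 7 j$)
$q{\left(g,l \right)} = g + 106 l$ ($q{\left(g,l \right)} = 106 l + g = g + 106 l$)
$\frac{q{\left(-107,-66 \right)} + 5977}{B{\left(-113,222 \right)} - 12334} = \frac{\left(-107 + 106 \left(-66\right)\right) + 5977}{\left(\left(-7\right) \left(-113\right) - 1554\right) - 12334} = \frac{\left(-107 - 6996\right) + 5977}{\left(791 - 1554\right) - 12334} = \frac{-7103 + 5977}{-763 - 12334} = - \frac{1126}{-13097} = \left(-1126\right) \left(- \frac{1}{13097}\right) = \frac{1126}{13097}$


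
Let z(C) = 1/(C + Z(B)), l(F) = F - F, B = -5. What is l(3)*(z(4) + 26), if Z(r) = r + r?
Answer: 0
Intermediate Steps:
Z(r) = 2*r
l(F) = 0
z(C) = 1/(-10 + C) (z(C) = 1/(C + 2*(-5)) = 1/(C - 10) = 1/(-10 + C))
l(3)*(z(4) + 26) = 0*(1/(-10 + 4) + 26) = 0*(1/(-6) + 26) = 0*(-⅙ + 26) = 0*(155/6) = 0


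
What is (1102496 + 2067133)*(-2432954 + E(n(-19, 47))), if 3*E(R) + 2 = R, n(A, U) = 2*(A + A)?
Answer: -7711643964420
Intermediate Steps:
n(A, U) = 4*A (n(A, U) = 2*(2*A) = 4*A)
E(R) = -2/3 + R/3
(1102496 + 2067133)*(-2432954 + E(n(-19, 47))) = (1102496 + 2067133)*(-2432954 + (-2/3 + (4*(-19))/3)) = 3169629*(-2432954 + (-2/3 + (1/3)*(-76))) = 3169629*(-2432954 + (-2/3 - 76/3)) = 3169629*(-2432954 - 26) = 3169629*(-2432980) = -7711643964420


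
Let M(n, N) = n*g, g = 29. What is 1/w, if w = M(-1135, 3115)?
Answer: -1/32915 ≈ -3.0381e-5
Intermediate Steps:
M(n, N) = 29*n (M(n, N) = n*29 = 29*n)
w = -32915 (w = 29*(-1135) = -32915)
1/w = 1/(-32915) = -1/32915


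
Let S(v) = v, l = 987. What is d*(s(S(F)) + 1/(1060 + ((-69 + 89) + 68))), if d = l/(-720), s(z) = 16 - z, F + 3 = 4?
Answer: -809387/39360 ≈ -20.564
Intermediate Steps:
F = 1 (F = -3 + 4 = 1)
d = -329/240 (d = 987/(-720) = 987*(-1/720) = -329/240 ≈ -1.3708)
d*(s(S(F)) + 1/(1060 + ((-69 + 89) + 68))) = -329*((16 - 1*1) + 1/(1060 + ((-69 + 89) + 68)))/240 = -329*((16 - 1) + 1/(1060 + (20 + 68)))/240 = -329*(15 + 1/(1060 + 88))/240 = -329*(15 + 1/1148)/240 = -329/240*17221/1148 = -809387/39360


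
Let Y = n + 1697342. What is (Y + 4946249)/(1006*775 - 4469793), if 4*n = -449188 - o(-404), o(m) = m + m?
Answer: -6531496/3690143 ≈ -1.7700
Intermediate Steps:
o(m) = 2*m
n = -112095 (n = (-449188 - 2*(-404))/4 = (-449188 - 1*(-808))/4 = (-449188 + 808)/4 = (1/4)*(-448380) = -112095)
Y = 1585247 (Y = -112095 + 1697342 = 1585247)
(Y + 4946249)/(1006*775 - 4469793) = (1585247 + 4946249)/(1006*775 - 4469793) = 6531496/(779650 - 4469793) = 6531496/(-3690143) = 6531496*(-1/3690143) = -6531496/3690143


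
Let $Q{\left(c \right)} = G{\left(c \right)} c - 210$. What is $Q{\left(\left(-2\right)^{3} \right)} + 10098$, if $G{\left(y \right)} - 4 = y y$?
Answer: $9344$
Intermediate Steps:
$G{\left(y \right)} = 4 + y^{2}$ ($G{\left(y \right)} = 4 + y y = 4 + y^{2}$)
$Q{\left(c \right)} = -210 + c \left(4 + c^{2}\right)$ ($Q{\left(c \right)} = \left(4 + c^{2}\right) c - 210 = c \left(4 + c^{2}\right) - 210 = -210 + c \left(4 + c^{2}\right)$)
$Q{\left(\left(-2\right)^{3} \right)} + 10098 = \left(-210 + \left(-2\right)^{3} \left(4 + \left(\left(-2\right)^{3}\right)^{2}\right)\right) + 10098 = \left(-210 - 8 \left(4 + \left(-8\right)^{2}\right)\right) + 10098 = \left(-210 - 8 \left(4 + 64\right)\right) + 10098 = \left(-210 - 544\right) + 10098 = -754 + 10098 = 9344$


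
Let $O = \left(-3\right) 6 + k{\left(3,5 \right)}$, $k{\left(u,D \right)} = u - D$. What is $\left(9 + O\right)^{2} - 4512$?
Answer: $-4391$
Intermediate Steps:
$O = -20$ ($O = \left(-3\right) 6 + \left(3 - 5\right) = -18 + \left(3 - 5\right) = -18 - 2 = -20$)
$\left(9 + O\right)^{2} - 4512 = \left(9 - 20\right)^{2} - 4512 = \left(-11\right)^{2} - 4512 = 121 - 4512 = -4391$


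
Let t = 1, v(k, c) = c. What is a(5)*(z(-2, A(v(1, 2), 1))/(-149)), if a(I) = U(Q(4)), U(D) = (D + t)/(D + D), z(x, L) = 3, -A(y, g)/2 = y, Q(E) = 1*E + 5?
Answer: -5/447 ≈ -0.011186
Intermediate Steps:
Q(E) = 5 + E (Q(E) = E + 5 = 5 + E)
A(y, g) = -2*y
U(D) = (1 + D)/(2*D) (U(D) = (D + 1)/(D + D) = (1 + D)/((2*D)) = (1 + D)*(1/(2*D)) = (1 + D)/(2*D))
a(I) = 5/9 (a(I) = (1 + (5 + 4))/(2*(5 + 4)) = (½)*(1 + 9)/9 = (½)*(⅑)*10 = 5/9)
a(5)*(z(-2, A(v(1, 2), 1))/(-149)) = 5*(3/(-149))/9 = 5*(3*(-1/149))/9 = (5/9)*(-3/149) = -5/447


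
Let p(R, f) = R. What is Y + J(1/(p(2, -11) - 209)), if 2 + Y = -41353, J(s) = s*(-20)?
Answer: -8560465/207 ≈ -41355.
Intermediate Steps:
J(s) = -20*s
Y = -41355 (Y = -2 - 41353 = -41355)
Y + J(1/(p(2, -11) - 209)) = -41355 - 20/(2 - 209) = -41355 - 20/(-207) = -41355 - 20*(-1/207) = -41355 + 20/207 = -8560465/207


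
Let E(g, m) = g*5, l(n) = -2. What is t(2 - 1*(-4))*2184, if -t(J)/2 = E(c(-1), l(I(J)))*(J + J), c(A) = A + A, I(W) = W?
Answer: 524160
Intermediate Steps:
c(A) = 2*A
E(g, m) = 5*g
t(J) = 40*J (t(J) = -2*5*(2*(-1))*(J + J) = -2*5*(-2)*2*J = -(-20)*2*J = -(-40)*J = 40*J)
t(2 - 1*(-4))*2184 = (40*(2 - 1*(-4)))*2184 = (40*(2 + 4))*2184 = (40*6)*2184 = 240*2184 = 524160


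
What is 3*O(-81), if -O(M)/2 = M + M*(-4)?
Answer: -1458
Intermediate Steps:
O(M) = 6*M (O(M) = -2*(M + M*(-4)) = -2*(M - 4*M) = -(-6)*M = 6*M)
3*O(-81) = 3*(6*(-81)) = 3*(-486) = -1458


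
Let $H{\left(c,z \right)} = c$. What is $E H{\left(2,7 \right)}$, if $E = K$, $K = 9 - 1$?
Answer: $16$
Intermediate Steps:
$K = 8$ ($K = 9 - 1 = 8$)
$E = 8$
$E H{\left(2,7 \right)} = 8 \cdot 2 = 16$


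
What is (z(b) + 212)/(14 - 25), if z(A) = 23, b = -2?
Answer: -235/11 ≈ -21.364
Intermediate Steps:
(z(b) + 212)/(14 - 25) = (23 + 212)/(14 - 25) = 235/(-11) = 235*(-1/11) = -235/11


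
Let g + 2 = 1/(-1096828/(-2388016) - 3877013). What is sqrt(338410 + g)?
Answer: 2*sqrt(453241348951866826399353051955)/2314591994845 ≈ 581.73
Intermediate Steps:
g = -4629184586694/2314591994845 (g = -2 + 1/(-1096828/(-2388016) - 3877013) = -2 + 1/(-1096828*(-1/2388016) - 3877013) = -2 + 1/(274207/597004 - 3877013) = -2 + 1/(-2314591994845/597004) = -2 - 597004/2314591994845 = -4629184586694/2314591994845 ≈ -2.0000)
sqrt(338410 + g) = sqrt(338410 - 4629184586694/2314591994845) = sqrt(783276447790909756/2314591994845) = 2*sqrt(453241348951866826399353051955)/2314591994845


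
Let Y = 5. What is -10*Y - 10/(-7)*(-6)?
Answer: -410/7 ≈ -58.571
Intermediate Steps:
-10*Y - 10/(-7)*(-6) = -10*5 - 10/(-7)*(-6) = -50 - 10*(-⅐)*(-6) = -50 + (10/7)*(-6) = -50 - 60/7 = -410/7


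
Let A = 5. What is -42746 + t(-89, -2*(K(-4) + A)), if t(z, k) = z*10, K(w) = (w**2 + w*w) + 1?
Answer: -43636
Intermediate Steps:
K(w) = 1 + 2*w**2 (K(w) = (w**2 + w**2) + 1 = 2*w**2 + 1 = 1 + 2*w**2)
t(z, k) = 10*z
-42746 + t(-89, -2*(K(-4) + A)) = -42746 + 10*(-89) = -42746 - 890 = -43636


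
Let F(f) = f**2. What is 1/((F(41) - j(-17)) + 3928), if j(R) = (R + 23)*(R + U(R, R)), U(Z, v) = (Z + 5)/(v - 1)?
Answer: 1/5707 ≈ 0.00017522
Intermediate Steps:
U(Z, v) = (5 + Z)/(-1 + v)
j(R) = (23 + R)*(R + (5 + R)/(-1 + R)) (j(R) = (R + 23)*(R + (5 + R)/(-1 + R)) = (23 + R)*(R + (5 + R)/(-1 + R)))
1/((F(41) - j(-17)) + 3928) = 1/((41**2 - (115 + (-17)**3 + 5*(-17) + 23*(-17)**2)/(-1 - 17)) + 3928) = 1/((1681 - (115 - 4913 - 85 + 23*289)/(-18)) + 3928) = 1/((1681 - (-1)*(115 - 4913 - 85 + 6647)/18) + 3928) = 1/((1681 - (-1)*1764/18) + 3928) = 1/((1681 - 1*(-98)) + 3928) = 1/((1681 + 98) + 3928) = 1/(1779 + 3928) = 1/5707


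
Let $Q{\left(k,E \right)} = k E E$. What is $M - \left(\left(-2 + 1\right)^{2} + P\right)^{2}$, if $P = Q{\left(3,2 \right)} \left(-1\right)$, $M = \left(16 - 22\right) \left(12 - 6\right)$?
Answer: $-157$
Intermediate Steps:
$Q{\left(k,E \right)} = k E^{2}$ ($Q{\left(k,E \right)} = E k E = k E^{2}$)
$M = -36$ ($M = \left(-6\right) 6 = -36$)
$P = -12$ ($P = 3 \cdot 2^{2} \left(-1\right) = 3 \cdot 4 \left(-1\right) = 12 \left(-1\right) = -12$)
$M - \left(\left(-2 + 1\right)^{2} + P\right)^{2} = -36 - \left(\left(-2 + 1\right)^{2} - 12\right)^{2} = -36 - \left(\left(-1\right)^{2} - 12\right)^{2} = -36 - \left(1 - 12\right)^{2} = -36 - \left(-11\right)^{2} = -36 - 121 = -157$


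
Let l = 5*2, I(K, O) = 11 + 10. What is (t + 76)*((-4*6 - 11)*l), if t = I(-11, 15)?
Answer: -33950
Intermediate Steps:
I(K, O) = 21
l = 10
t = 21
(t + 76)*((-4*6 - 11)*l) = (21 + 76)*((-4*6 - 11)*10) = 97*((-24 - 11)*10) = 97*(-35*10) = 97*(-350) = -33950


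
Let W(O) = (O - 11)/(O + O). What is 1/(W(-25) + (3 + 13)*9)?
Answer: 25/3618 ≈ 0.0069099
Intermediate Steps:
W(O) = (-11 + O)/(2*O) (W(O) = (-11 + O)/((2*O)) = (-11 + O)*(1/(2*O)) = (-11 + O)/(2*O))
1/(W(-25) + (3 + 13)*9) = 1/((½)*(-11 - 25)/(-25) + (3 + 13)*9) = 1/((½)*(-1/25)*(-36) + 16*9) = 1/(18/25 + 144) = 1/(3618/25) = 25/3618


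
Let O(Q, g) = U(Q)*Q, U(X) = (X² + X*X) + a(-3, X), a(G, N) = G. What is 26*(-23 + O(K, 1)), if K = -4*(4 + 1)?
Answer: -415038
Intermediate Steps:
K = -20 (K = -4*5 = -20)
U(X) = -3 + 2*X² (U(X) = (X² + X*X) - 3 = (X² + X²) - 3 = 2*X² - 3 = -3 + 2*X²)
O(Q, g) = Q*(-3 + 2*Q²) (O(Q, g) = (-3 + 2*Q²)*Q = Q*(-3 + 2*Q²))
26*(-23 + O(K, 1)) = 26*(-23 - 20*(-3 + 2*(-20)²)) = 26*(-23 - 20*(-3 + 2*400)) = 26*(-23 - 20*(-3 + 800)) = 26*(-23 - 20*797) = 26*(-23 - 15940) = 26*(-15963) = -415038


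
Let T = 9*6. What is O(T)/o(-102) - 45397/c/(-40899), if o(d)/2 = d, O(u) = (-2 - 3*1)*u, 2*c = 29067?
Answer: 53499592481/40419581922 ≈ 1.3236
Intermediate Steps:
c = 29067/2 (c = (1/2)*29067 = 29067/2 ≈ 14534.)
T = 54
O(u) = -5*u (O(u) = (-2 - 3)*u = -5*u)
o(d) = 2*d
O(T)/o(-102) - 45397/c/(-40899) = (-5*54)/((2*(-102))) - 45397/29067/2/(-40899) = -270/(-204) - 45397*2/29067*(-1/40899) = -270*(-1/204) - 90794/29067*(-1/40899) = 45/34 + 90794/1188811233 = 53499592481/40419581922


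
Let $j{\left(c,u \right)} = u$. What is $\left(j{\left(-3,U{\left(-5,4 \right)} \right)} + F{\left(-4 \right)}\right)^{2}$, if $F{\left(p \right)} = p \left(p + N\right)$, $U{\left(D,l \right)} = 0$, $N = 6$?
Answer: $64$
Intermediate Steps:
$F{\left(p \right)} = p \left(6 + p\right)$ ($F{\left(p \right)} = p \left(p + 6\right) = p \left(6 + p\right)$)
$\left(j{\left(-3,U{\left(-5,4 \right)} \right)} + F{\left(-4 \right)}\right)^{2} = \left(0 - 4 \left(6 - 4\right)\right)^{2} = \left(0 - 8\right)^{2} = \left(-8\right)^{2} = 64$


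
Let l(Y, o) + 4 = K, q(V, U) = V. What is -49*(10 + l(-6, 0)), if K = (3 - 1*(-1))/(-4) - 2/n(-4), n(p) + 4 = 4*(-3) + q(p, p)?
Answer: -2499/10 ≈ -249.90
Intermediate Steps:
n(p) = -16 + p (n(p) = -4 + (4*(-3) + p) = -4 + (-12 + p) = -16 + p)
K = -9/10 (K = (3 - 1*(-1))/(-4) - 2/(-16 - 4) = (3 + 1)*(-¼) - 2/(-20) = 4*(-¼) - 2*(-1/20) = -1 + ⅒ = -9/10 ≈ -0.90000)
l(Y, o) = -49/10 (l(Y, o) = -4 - 9/10 = -49/10)
-49*(10 + l(-6, 0)) = -49*(10 - 49/10) = -49*51/10 = -2499/10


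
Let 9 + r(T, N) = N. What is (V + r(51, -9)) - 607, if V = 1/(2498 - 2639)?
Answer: -88126/141 ≈ -625.01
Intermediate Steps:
V = -1/141 (V = 1/(-141) = -1/141 ≈ -0.0070922)
r(T, N) = -9 + N
(V + r(51, -9)) - 607 = (-1/141 + (-9 - 9)) - 607 = (-1/141 - 18) - 607 = -2539/141 - 607 = -88126/141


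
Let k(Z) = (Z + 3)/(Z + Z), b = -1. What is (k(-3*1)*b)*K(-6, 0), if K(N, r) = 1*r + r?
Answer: 0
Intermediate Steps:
k(Z) = (3 + Z)/(2*Z) (k(Z) = (3 + Z)/((2*Z)) = (3 + Z)*(1/(2*Z)) = (3 + Z)/(2*Z))
K(N, r) = 2*r (K(N, r) = r + r = 2*r)
(k(-3*1)*b)*K(-6, 0) = (((3 - 3*1)/(2*((-3*1))))*(-1))*(2*0) = (((½)*(3 - 3)/(-3))*(-1))*0 = (((½)*(-⅓)*0)*(-1))*0 = (0*(-1))*0 = 0*0 = 0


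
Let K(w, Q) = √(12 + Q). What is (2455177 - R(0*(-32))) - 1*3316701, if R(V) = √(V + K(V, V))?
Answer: -861524 - √2*3^(¼) ≈ -8.6153e+5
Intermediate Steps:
R(V) = √(V + √(12 + V))
(2455177 - R(0*(-32))) - 1*3316701 = (2455177 - √(0*(-32) + √(12 + 0*(-32)))) - 1*3316701 = (2455177 - √(0 + √(12 + 0))) - 3316701 = (2455177 - √(0 + √12)) - 3316701 = (2455177 - √(0 + 2*√3)) - 3316701 = (2455177 - √(2*√3)) - 3316701 = (2455177 - √2*3^(¼)) - 3316701 = -861524 - √2*3^(¼)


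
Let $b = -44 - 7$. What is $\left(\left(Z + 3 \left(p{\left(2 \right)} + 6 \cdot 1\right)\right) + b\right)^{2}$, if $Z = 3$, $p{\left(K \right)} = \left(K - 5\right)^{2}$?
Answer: $9$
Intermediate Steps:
$p{\left(K \right)} = \left(-5 + K\right)^{2}$
$b = -51$ ($b = -44 - 7 = -51$)
$\left(\left(Z + 3 \left(p{\left(2 \right)} + 6 \cdot 1\right)\right) + b\right)^{2} = \left(\left(3 + 3 \left(\left(-5 + 2\right)^{2} + 6 \cdot 1\right)\right) - 51\right)^{2} = \left(\left(3 + 3 \left(\left(-3\right)^{2} + 6\right)\right) - 51\right)^{2} = \left(\left(3 + 3 \left(9 + 6\right)\right) - 51\right)^{2} = \left(\left(3 + 3 \cdot 15\right) - 51\right)^{2} = \left(\left(3 + 45\right) - 51\right)^{2} = \left(48 - 51\right)^{2} = \left(-3\right)^{2} = 9$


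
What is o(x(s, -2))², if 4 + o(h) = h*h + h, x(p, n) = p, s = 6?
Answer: 1444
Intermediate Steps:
o(h) = -4 + h + h² (o(h) = -4 + (h*h + h) = -4 + (h² + h) = -4 + (h + h²) = -4 + h + h²)
o(x(s, -2))² = (-4 + 6 + 6²)² = (-4 + 6 + 36)² = 38² = 1444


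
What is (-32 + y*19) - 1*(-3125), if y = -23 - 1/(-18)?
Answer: 47827/18 ≈ 2657.1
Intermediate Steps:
y = -413/18 (y = -23 - 1*(-1/18) = -23 + 1/18 = -413/18 ≈ -22.944)
(-32 + y*19) - 1*(-3125) = (-32 - 413/18*19) - 1*(-3125) = (-32 - 7847/18) + 3125 = -8423/18 + 3125 = 47827/18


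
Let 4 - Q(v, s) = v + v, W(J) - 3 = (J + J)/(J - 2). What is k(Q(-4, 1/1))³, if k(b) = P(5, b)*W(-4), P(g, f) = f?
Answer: 140608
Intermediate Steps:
W(J) = 3 + 2*J/(-2 + J) (W(J) = 3 + (J + J)/(J - 2) = 3 + (2*J)/(-2 + J) = 3 + 2*J/(-2 + J))
Q(v, s) = 4 - 2*v (Q(v, s) = 4 - (v + v) = 4 - 2*v)
k(b) = 13*b/3 (k(b) = b*((-6 + 5*(-4))/(-2 - 4)) = b*((-6 - 20)/(-6)) = b*(-⅙*(-26)) = b*(13/3) = 13*b/3)
k(Q(-4, 1/1))³ = (13*(4 - 2*(-4))/3)³ = (13*(4 + 8)/3)³ = ((13/3)*12)³ = 52³ = 140608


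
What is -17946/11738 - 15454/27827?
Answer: -340391197/163316663 ≈ -2.0842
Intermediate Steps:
-17946/11738 - 15454/27827 = -17946*1/11738 - 15454*1/27827 = -8973/5869 - 15454/27827 = -340391197/163316663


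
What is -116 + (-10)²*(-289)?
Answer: -29016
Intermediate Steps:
-116 + (-10)²*(-289) = -116 + 100*(-289) = -116 - 28900 = -29016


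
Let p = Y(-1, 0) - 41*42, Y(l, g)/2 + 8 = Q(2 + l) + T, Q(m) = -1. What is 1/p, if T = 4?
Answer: -1/1732 ≈ -0.00057737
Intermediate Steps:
Y(l, g) = -10 (Y(l, g) = -16 + 2*(-1 + 4) = -16 + 2*3 = -16 + 6 = -10)
p = -1732 (p = -10 - 41*42 = -10 - 1722 = -1732)
1/p = 1/(-1732) = -1/1732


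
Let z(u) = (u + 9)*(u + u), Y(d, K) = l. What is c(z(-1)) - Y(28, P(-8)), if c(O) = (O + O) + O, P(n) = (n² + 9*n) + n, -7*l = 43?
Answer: -293/7 ≈ -41.857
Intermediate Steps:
l = -43/7 (l = -⅐*43 = -43/7 ≈ -6.1429)
P(n) = n² + 10*n
Y(d, K) = -43/7
z(u) = 2*u*(9 + u) (z(u) = (9 + u)*(2*u) = 2*u*(9 + u))
c(O) = 3*O (c(O) = 2*O + O = 3*O)
c(z(-1)) - Y(28, P(-8)) = 3*(2*(-1)*(9 - 1)) - 1*(-43/7) = 3*(2*(-1)*8) + 43/7 = 3*(-16) + 43/7 = -48 + 43/7 = -293/7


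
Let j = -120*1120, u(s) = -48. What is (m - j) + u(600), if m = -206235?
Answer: -71883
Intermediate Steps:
j = -134400
(m - j) + u(600) = (-206235 - 1*(-134400)) - 48 = (-206235 + 134400) - 48 = -71835 - 48 = -71883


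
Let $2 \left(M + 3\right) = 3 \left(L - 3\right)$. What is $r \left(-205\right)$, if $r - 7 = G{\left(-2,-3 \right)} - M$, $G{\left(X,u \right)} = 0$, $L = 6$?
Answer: $- \frac{2255}{2} \approx -1127.5$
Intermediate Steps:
$M = \frac{3}{2}$ ($M = -3 + \frac{3 \left(6 - 3\right)}{2} = -3 + \frac{3 \cdot 3}{2} = -3 + \frac{1}{2} \cdot 9 = -3 + \frac{9}{2} = \frac{3}{2} \approx 1.5$)
$r = \frac{11}{2}$ ($r = 7 + \left(0 - \frac{3}{2}\right) = 7 - \frac{3}{2} = \frac{11}{2} \approx 5.5$)
$r \left(-205\right) = \frac{11}{2} \left(-205\right) = - \frac{2255}{2}$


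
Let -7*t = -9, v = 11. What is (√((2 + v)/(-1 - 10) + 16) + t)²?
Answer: 8878/539 + 18*√1793/77 ≈ 26.370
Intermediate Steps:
t = 9/7 (t = -⅐*(-9) = 9/7 ≈ 1.2857)
(√((2 + v)/(-1 - 10) + 16) + t)² = (√((2 + 11)/(-1 - 10) + 16) + 9/7)² = (√(13/(-11) + 16) + 9/7)² = (√(13*(-1/11) + 16) + 9/7)² = (√(-13/11 + 16) + 9/7)² = (√(163/11) + 9/7)² = (√1793/11 + 9/7)² = (9/7 + √1793/11)²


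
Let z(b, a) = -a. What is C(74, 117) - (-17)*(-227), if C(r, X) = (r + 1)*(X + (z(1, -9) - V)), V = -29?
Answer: 7766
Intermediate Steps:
C(r, X) = (1 + r)*(38 + X) (C(r, X) = (r + 1)*(X + (-1*(-9) - 1*(-29))) = (1 + r)*(X + (9 + 29)) = (1 + r)*(X + 38) = (1 + r)*(38 + X))
C(74, 117) - (-17)*(-227) = (38 + 117 + 38*74 + 117*74) - (-17)*(-227) = (38 + 117 + 2812 + 8658) - 1*3859 = 11625 - 3859 = 7766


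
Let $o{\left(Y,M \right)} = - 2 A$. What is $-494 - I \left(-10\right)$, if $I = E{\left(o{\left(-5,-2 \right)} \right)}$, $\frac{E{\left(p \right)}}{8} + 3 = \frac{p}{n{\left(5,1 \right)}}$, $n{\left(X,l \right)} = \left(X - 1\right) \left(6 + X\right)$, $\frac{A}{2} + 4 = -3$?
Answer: $- \frac{7514}{11} \approx -683.09$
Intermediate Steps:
$A = -14$ ($A = -8 + 2 \left(-3\right) = -8 - 6 = -14$)
$o{\left(Y,M \right)} = 28$ ($o{\left(Y,M \right)} = \left(-2\right) \left(-14\right) = 28$)
$n{\left(X,l \right)} = \left(-1 + X\right) \left(6 + X\right)$
$E{\left(p \right)} = -24 + \frac{2 p}{11}$ ($E{\left(p \right)} = -24 + 8 \frac{p}{-6 + 5^{2} + 5 \cdot 5} = -24 + 8 \frac{p}{-6 + 25 + 25} = -24 + 8 \frac{p}{44} = -24 + \frac{2 p}{11}$)
$I = - \frac{208}{11}$ ($I = -24 + \frac{2}{11} \cdot 28 = -24 + \frac{56}{11} = - \frac{208}{11} \approx -18.909$)
$-494 - I \left(-10\right) = -494 - \left(- \frac{208}{11}\right) \left(-10\right) = -494 - \frac{2080}{11} = - \frac{7514}{11}$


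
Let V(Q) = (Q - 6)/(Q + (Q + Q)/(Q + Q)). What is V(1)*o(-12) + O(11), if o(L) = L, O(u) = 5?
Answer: 35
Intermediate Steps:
V(Q) = (-6 + Q)/(1 + Q) (V(Q) = (-6 + Q)/(Q + (2*Q)/((2*Q))) = (-6 + Q)/(Q + (2*Q)*(1/(2*Q))) = (-6 + Q)/(Q + 1) = (-6 + Q)/(1 + Q))
V(1)*o(-12) + O(11) = ((-6 + 1)/(1 + 1))*(-12) + 5 = (-5/2)*(-12) + 5 = ((½)*(-5))*(-12) + 5 = -5/2*(-12) + 5 = 30 + 5 = 35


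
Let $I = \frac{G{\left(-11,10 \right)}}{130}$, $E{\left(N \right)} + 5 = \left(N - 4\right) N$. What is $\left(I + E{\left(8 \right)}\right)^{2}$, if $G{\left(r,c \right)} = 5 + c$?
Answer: $\frac{497025}{676} \approx 735.24$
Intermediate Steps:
$E{\left(N \right)} = -5 + N \left(-4 + N\right)$ ($E{\left(N \right)} = -5 + \left(N - 4\right) N = -5 + \left(-4 + N\right) N = -5 + N \left(-4 + N\right)$)
$I = \frac{3}{26}$ ($I = \frac{5 + 10}{130} = 15 \cdot \frac{1}{130} = \frac{3}{26} \approx 0.11538$)
$\left(I + E{\left(8 \right)}\right)^{2} = \left(\frac{3}{26} - \left(37 - 64\right)\right)^{2} = \left(\frac{3}{26} - -27\right)^{2} = \left(\frac{3}{26} + 27\right)^{2} = \left(\frac{705}{26}\right)^{2} = \frac{497025}{676}$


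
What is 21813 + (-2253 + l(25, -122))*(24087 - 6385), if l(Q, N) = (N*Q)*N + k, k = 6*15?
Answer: 6548646587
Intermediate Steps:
k = 90
l(Q, N) = 90 + Q*N² (l(Q, N) = (N*Q)*N + 90 = Q*N² + 90 = 90 + Q*N²)
21813 + (-2253 + l(25, -122))*(24087 - 6385) = 21813 + (-2253 + (90 + 25*(-122)²))*(24087 - 6385) = 21813 + (-2253 + (90 + 25*14884))*17702 = 21813 + (-2253 + (90 + 372100))*17702 = 21813 + (-2253 + 372190)*17702 = 21813 + 369937*17702 = 21813 + 6548624774 = 6548646587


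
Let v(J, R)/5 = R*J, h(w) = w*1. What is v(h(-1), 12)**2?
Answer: 3600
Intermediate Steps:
h(w) = w
v(J, R) = 5*J*R (v(J, R) = 5*(R*J) = 5*(J*R) = 5*J*R)
v(h(-1), 12)**2 = (5*(-1)*12)**2 = (-60)**2 = 3600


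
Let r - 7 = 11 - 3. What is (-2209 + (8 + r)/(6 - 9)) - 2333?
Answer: -13649/3 ≈ -4549.7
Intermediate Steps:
r = 15 (r = 7 + (11 - 3) = 7 + 8 = 15)
(-2209 + (8 + r)/(6 - 9)) - 2333 = (-2209 + (8 + 15)/(6 - 9)) - 2333 = (-2209 + 23/(-3)) - 2333 = (-2209 - ⅓*23) - 2333 = (-2209 - 23/3) - 2333 = -6650/3 - 2333 = -13649/3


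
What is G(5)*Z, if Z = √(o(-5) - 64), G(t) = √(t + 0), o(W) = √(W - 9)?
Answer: √(-320 + 5*I*√14) ≈ 0.52269 + 17.896*I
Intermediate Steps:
o(W) = √(-9 + W)
G(t) = √t
Z = √(-64 + I*√14) (Z = √(√(-9 - 5) - 64) = √(√(-14) - 64) = √(I*√14 - 64) = √(-64 + I*√14) ≈ 0.2338 + 8.0034*I)
G(5)*Z = √5*√(-64 + I*√14)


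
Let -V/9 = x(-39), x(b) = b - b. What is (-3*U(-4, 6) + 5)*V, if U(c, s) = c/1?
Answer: 0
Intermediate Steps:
U(c, s) = c (U(c, s) = c*1 = c)
x(b) = 0
V = 0 (V = -9*0 = 0)
(-3*U(-4, 6) + 5)*V = (-3*(-4) + 5)*0 = (12 + 5)*0 = 17*0 = 0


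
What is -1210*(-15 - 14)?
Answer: 35090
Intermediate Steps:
-1210*(-15 - 14) = -1210*(-29) = 35090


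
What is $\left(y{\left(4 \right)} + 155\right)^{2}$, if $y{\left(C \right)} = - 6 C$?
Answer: $17161$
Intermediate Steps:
$\left(y{\left(4 \right)} + 155\right)^{2} = \left(\left(-6\right) 4 + 155\right)^{2} = \left(-24 + 155\right)^{2} = 131^{2} = 17161$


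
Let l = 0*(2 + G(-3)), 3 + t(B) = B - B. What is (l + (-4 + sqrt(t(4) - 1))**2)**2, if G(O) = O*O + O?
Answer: 16*(2 - I)**4 ≈ -112.0 - 384.0*I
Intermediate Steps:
t(B) = -3 (t(B) = -3 + (B - B) = -3 + 0 = -3)
G(O) = O + O**2 (G(O) = O**2 + O = O + O**2)
l = 0 (l = 0*(2 - 3*(1 - 3)) = 0*(2 - 3*(-2)) = 0*(2 + 6) = 0*8 = 0)
(l + (-4 + sqrt(t(4) - 1))**2)**2 = (0 + (-4 + sqrt(-3 - 1))**2)**2 = (0 + (-4 + sqrt(-4))**2)**2 = (0 + (-4 + 2*I)**2)**2 = ((-4 + 2*I)**2)**2 = (-4 + 2*I)**4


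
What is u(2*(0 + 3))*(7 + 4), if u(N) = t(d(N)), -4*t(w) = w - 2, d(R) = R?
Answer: -11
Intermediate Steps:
t(w) = ½ - w/4 (t(w) = -(w - 2)/4 = -(-2 + w)/4 = ½ - w/4)
u(N) = ½ - N/4
u(2*(0 + 3))*(7 + 4) = (½ - (0 + 3)/2)*(7 + 4) = (½ - 3/2)*11 = -1*11 = -11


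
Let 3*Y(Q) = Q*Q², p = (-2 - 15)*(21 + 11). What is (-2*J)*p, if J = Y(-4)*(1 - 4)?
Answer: 69632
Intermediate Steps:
p = -544 (p = -17*32 = -544)
Y(Q) = Q³/3 (Y(Q) = (Q*Q²)/3 = Q³/3)
J = 64 (J = ((⅓)*(-4)³)*(1 - 4) = ((⅓)*(-64))*(-3) = -64/3*(-3) = 64)
(-2*J)*p = -2*64*(-544) = -128*(-544) = 69632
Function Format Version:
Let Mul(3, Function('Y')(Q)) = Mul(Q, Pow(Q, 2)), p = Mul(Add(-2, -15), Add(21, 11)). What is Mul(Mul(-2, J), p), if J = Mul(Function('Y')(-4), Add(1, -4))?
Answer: 69632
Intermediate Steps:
p = -544 (p = Mul(-17, 32) = -544)
Function('Y')(Q) = Mul(Rational(1, 3), Pow(Q, 3)) (Function('Y')(Q) = Mul(Rational(1, 3), Mul(Q, Pow(Q, 2))) = Mul(Rational(1, 3), Pow(Q, 3)))
J = 64 (J = Mul(Mul(Rational(1, 3), Pow(-4, 3)), Add(1, -4)) = Mul(Mul(Rational(1, 3), -64), -3) = Mul(Rational(-64, 3), -3) = 64)
Mul(Mul(-2, J), p) = Mul(Mul(-2, 64), -544) = Mul(-128, -544) = 69632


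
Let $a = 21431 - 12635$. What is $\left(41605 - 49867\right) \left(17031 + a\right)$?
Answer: $-213382674$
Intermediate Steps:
$a = 8796$
$\left(41605 - 49867\right) \left(17031 + a\right) = \left(41605 - 49867\right) \left(17031 + 8796\right) = \left(-8262\right) 25827 = -213382674$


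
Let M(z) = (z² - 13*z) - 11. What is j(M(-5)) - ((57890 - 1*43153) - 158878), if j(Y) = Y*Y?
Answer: 150382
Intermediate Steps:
M(z) = -11 + z² - 13*z
j(Y) = Y²
j(M(-5)) - ((57890 - 1*43153) - 158878) = (-11 + (-5)² - 13*(-5))² - ((57890 - 1*43153) - 158878) = (-11 + 25 + 65)² - ((57890 - 43153) - 158878) = 79² - (14737 - 158878) = 6241 - 1*(-144141) = 6241 + 144141 = 150382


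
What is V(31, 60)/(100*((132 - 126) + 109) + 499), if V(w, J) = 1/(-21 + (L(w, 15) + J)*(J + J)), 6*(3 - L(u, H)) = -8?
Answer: 1/92380301 ≈ 1.0825e-8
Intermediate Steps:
L(u, H) = 13/3 (L(u, H) = 3 - 1/6*(-8) = 3 + 4/3 = 13/3)
V(w, J) = 1/(-21 + 2*J*(13/3 + J)) (V(w, J) = 1/(-21 + (13/3 + J)*(J + J)) = 1/(-21 + (13/3 + J)*(2*J)) = 1/(-21 + 2*J*(13/3 + J)))
V(31, 60)/(100*((132 - 126) + 109) + 499) = (3/(-63 + 6*60**2 + 26*60))/(100*((132 - 126) + 109) + 499) = (3/(-63 + 6*3600 + 1560))/(100*(6 + 109) + 499) = (3/(-63 + 21600 + 1560))/(100*115 + 499) = (3/23097)/(11500 + 499) = (3*(1/23097))/11999 = (1/7699)*(1/11999) = 1/92380301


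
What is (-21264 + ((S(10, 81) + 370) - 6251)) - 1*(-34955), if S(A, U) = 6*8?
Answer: 7858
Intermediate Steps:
S(A, U) = 48
(-21264 + ((S(10, 81) + 370) - 6251)) - 1*(-34955) = (-21264 + ((48 + 370) - 6251)) - 1*(-34955) = (-21264 + (418 - 6251)) + 34955 = (-21264 - 5833) + 34955 = -27097 + 34955 = 7858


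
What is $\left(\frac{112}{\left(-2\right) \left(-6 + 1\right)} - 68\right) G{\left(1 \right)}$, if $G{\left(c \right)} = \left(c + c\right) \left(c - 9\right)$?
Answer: $\frac{4544}{5} \approx 908.8$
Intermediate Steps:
$G{\left(c \right)} = 2 c \left(-9 + c\right)$
$\left(\frac{112}{\left(-2\right) \left(-6 + 1\right)} - 68\right) G{\left(1 \right)} = \left(\frac{112}{\left(-2\right) \left(-6 + 1\right)} - 68\right) 2 \cdot 1 \left(-9 + 1\right) = \left(\frac{112}{\left(-2\right) \left(-5\right)} - 68\right) 2 \cdot 1 \left(-8\right) = \left(\frac{112}{10} - 68\right) \left(-16\right) = \left(112 \cdot \frac{1}{10} - 68\right) \left(-16\right) = \left(\frac{56}{5} - 68\right) \left(-16\right) = \left(- \frac{284}{5}\right) \left(-16\right) = \frac{4544}{5}$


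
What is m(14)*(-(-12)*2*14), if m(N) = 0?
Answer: 0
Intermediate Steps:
m(14)*(-(-12)*2*14) = 0*(-(-12)*2*14) = 0*(-3*(-8)*14) = 0*(24*14) = 0*336 = 0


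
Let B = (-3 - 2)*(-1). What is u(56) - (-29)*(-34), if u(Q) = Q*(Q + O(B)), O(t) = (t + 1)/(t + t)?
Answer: 10918/5 ≈ 2183.6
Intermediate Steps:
B = 5 (B = -5*(-1) = 5)
O(t) = (1 + t)/(2*t) (O(t) = (1 + t)/((2*t)) = (1 + t)*(1/(2*t)) = (1 + t)/(2*t))
u(Q) = Q*(3/5 + Q) (u(Q) = Q*(Q + (1/2)*(1 + 5)/5) = Q*(Q + (1/2)*(1/5)*6) = Q*(Q + 3/5) = Q*(3/5 + Q))
u(56) - (-29)*(-34) = (1/5)*56*(3 + 5*56) - (-29)*(-34) = (1/5)*56*(3 + 280) - 1*986 = (1/5)*56*283 - 986 = 15848/5 - 986 = 10918/5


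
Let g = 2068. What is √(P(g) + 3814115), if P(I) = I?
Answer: √3816183 ≈ 1953.5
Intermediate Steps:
√(P(g) + 3814115) = √(2068 + 3814115) = √3816183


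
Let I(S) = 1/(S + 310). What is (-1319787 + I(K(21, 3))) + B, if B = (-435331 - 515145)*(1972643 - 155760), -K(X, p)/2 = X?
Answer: -462810541633459/268 ≈ -1.7269e+12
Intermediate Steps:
K(X, p) = -2*X
I(S) = 1/(310 + S)
B = -1726903686308 (B = -950476*1816883 = -1726903686308)
(-1319787 + I(K(21, 3))) + B = (-1319787 + 1/(310 - 2*21)) - 1726903686308 = (-1319787 + 1/(310 - 42)) - 1726903686308 = (-1319787 + 1/268) - 1726903686308 = -353702915/268 - 1726903686308 = -462810541633459/268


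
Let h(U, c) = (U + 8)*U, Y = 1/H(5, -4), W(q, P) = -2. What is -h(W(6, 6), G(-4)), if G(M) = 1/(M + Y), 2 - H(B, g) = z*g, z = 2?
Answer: 12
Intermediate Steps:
H(B, g) = 2 - 2*g
Y = ⅒ (Y = 1/(2 - 2*(-4)) = 1/(2 + 8) = 1/10 = ⅒ ≈ 0.10000)
G(M) = 1/(⅒ + M) (G(M) = 1/(M + ⅒) = 1/(⅒ + M))
h(U, c) = U*(8 + U) (h(U, c) = (8 + U)*U = U*(8 + U))
-h(W(6, 6), G(-4)) = -(-2)*(8 - 2) = -(-2)*6 = -1*(-12) = 12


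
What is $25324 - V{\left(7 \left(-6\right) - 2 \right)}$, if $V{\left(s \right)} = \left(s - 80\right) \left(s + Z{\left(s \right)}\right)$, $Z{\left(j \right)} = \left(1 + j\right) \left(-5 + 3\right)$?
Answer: $30532$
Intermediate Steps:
$Z{\left(j \right)} = -2 - 2 j$ ($Z{\left(j \right)} = \left(1 + j\right) \left(-2\right) = -2 - 2 j$)
$V{\left(s \right)} = \left(-80 + s\right) \left(-2 - s\right)$ ($V{\left(s \right)} = \left(s - 80\right) \left(s - \left(2 + 2 s\right)\right) = \left(-80 + s\right) \left(-2 - s\right)$)
$25324 - V{\left(7 \left(-6\right) - 2 \right)} = 25324 - \left(160 - \left(7 \left(-6\right) - 2\right)^{2} + 78 \left(7 \left(-6\right) - 2\right)\right) = 25324 - \left(160 - \left(-42 - 2\right)^{2} + 78 \left(-42 - 2\right)\right) = 25324 - \left(160 - \left(-44\right)^{2} + 78 \left(-44\right)\right) = 25324 - \left(160 - 1936 - 3432\right) = 25324 - -5208 = 25324 + 5208 = 30532$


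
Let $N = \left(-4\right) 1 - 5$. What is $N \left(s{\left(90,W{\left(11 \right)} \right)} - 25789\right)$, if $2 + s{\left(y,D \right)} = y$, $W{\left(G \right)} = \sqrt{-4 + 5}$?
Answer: $231309$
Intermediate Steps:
$W{\left(G \right)} = 1$ ($W{\left(G \right)} = \sqrt{1} = 1$)
$s{\left(y,D \right)} = -2 + y$
$N = -9$ ($N = -4 - 5 = -9$)
$N \left(s{\left(90,W{\left(11 \right)} \right)} - 25789\right) = - 9 \left(\left(-2 + 90\right) - 25789\right) = - 9 \left(88 - 25789\right) = \left(-9\right) \left(-25701\right) = 231309$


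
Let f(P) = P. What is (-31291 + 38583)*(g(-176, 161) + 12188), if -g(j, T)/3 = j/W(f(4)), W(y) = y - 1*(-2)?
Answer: 89516592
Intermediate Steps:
W(y) = 2 + y (W(y) = y + 2 = 2 + y)
g(j, T) = -j/2 (g(j, T) = -3*j/(2 + 4) = -3*j/6 = -j/2)
(-31291 + 38583)*(g(-176, 161) + 12188) = (-31291 + 38583)*(-½*(-176) + 12188) = 7292*(88 + 12188) = 7292*12276 = 89516592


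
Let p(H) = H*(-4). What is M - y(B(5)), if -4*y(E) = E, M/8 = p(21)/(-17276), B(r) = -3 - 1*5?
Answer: -1210/617 ≈ -1.9611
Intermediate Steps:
p(H) = -4*H
B(r) = -8 (B(r) = -3 - 5 = -8)
M = 24/617 (M = 8*(-4*21/(-17276)) = 8*(-84*(-1/17276)) = 8*(3/617) = 24/617 ≈ 0.038898)
y(E) = -E/4
M - y(B(5)) = 24/617 - (-1)*(-8)/4 = 24/617 - 1*2 = 24/617 - 2 = -1210/617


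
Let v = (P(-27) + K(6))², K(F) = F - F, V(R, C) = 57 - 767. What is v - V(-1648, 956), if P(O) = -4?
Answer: 726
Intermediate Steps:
V(R, C) = -710
K(F) = 0
v = 16 (v = (-4 + 0)² = (-4)² = 16)
v - V(-1648, 956) = 16 - 1*(-710) = 16 + 710 = 726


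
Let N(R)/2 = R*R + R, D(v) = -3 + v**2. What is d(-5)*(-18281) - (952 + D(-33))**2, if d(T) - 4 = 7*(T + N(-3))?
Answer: -5122337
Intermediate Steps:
N(R) = 2*R + 2*R**2 (N(R) = 2*(R*R + R) = 2*(R**2 + R) = 2*(R + R**2) = 2*R + 2*R**2)
d(T) = 88 + 7*T (d(T) = 4 + 7*(T + 2*(-3)*(1 - 3)) = 4 + 7*(T + 2*(-3)*(-2)) = 4 + 7*(T + 12) = 4 + 7*(12 + T) = 4 + (84 + 7*T) = 88 + 7*T)
d(-5)*(-18281) - (952 + D(-33))**2 = (88 + 7*(-5))*(-18281) - (952 + (-3 + (-33)**2))**2 = (88 - 35)*(-18281) - (952 + (-3 + 1089))**2 = 53*(-18281) - (952 + 1086)**2 = -968893 - 1*2038**2 = -968893 - 1*4153444 = -968893 - 4153444 = -5122337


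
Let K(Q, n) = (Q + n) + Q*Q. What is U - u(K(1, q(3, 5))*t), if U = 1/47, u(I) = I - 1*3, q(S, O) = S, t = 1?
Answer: -93/47 ≈ -1.9787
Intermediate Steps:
K(Q, n) = Q + n + Q² (K(Q, n) = (Q + n) + Q² = Q + n + Q²)
u(I) = -3 + I (u(I) = I - 3 = -3 + I)
U = 1/47 ≈ 0.021277
U - u(K(1, q(3, 5))*t) = 1/47 - (-3 + (1 + 3 + 1²)*1) = 1/47 - (-3 + (1 + 3 + 1)*1) = 1/47 - (-3 + 5*1) = 1/47 - (-3 + 5) = 1/47 - 1*2 = 1/47 - 2 = -93/47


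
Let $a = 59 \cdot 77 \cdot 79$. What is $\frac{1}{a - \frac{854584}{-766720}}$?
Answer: $\frac{95840}{34396795303} \approx 2.7863 \cdot 10^{-6}$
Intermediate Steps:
$a = 358897$ ($a = 4543 \cdot 79 = 358897$)
$\frac{1}{a - \frac{854584}{-766720}} = \frac{1}{358897 - \frac{854584}{-766720}} = \frac{1}{358897 - - \frac{106823}{95840}} = \frac{1}{358897 + \frac{106823}{95840}} = \frac{1}{\frac{34396795303}{95840}} = \frac{95840}{34396795303}$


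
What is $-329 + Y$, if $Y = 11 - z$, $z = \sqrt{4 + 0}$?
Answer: $-320$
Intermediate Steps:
$z = 2$ ($z = \sqrt{4} = 2$)
$Y = 9$ ($Y = 11 - 2 = 9$)
$-329 + Y = -329 + 9 = -320$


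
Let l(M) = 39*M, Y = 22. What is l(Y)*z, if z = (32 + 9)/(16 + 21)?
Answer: 35178/37 ≈ 950.76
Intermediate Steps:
z = 41/37 ≈ 1.1081
l(Y)*z = (39*22)*(41/37) = 858*(41/37) = 35178/37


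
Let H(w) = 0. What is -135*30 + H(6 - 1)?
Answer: -4050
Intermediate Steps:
-135*30 + H(6 - 1) = -135*30 + 0 = -4050 + 0 = -4050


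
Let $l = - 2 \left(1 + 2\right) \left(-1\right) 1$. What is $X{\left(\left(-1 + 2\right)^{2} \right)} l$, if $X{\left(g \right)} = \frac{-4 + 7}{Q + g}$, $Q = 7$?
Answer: $\frac{9}{4} \approx 2.25$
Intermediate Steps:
$X{\left(g \right)} = \frac{3}{7 + g}$ ($X{\left(g \right)} = \frac{-4 + 7}{7 + g} = \frac{3}{7 + g}$)
$l = 6$ ($l = \left(-2\right) 3 \left(-1\right) 1 = \left(-6\right) \left(-1\right) 1 = 6 \cdot 1 = 6$)
$X{\left(\left(-1 + 2\right)^{2} \right)} l = \frac{3}{7 + \left(-1 + 2\right)^{2}} \cdot 6 = \frac{3}{7 + 1^{2}} \cdot 6 = \frac{3}{7 + 1} \cdot 6 = \frac{3}{8} \cdot 6 = \frac{9}{4}$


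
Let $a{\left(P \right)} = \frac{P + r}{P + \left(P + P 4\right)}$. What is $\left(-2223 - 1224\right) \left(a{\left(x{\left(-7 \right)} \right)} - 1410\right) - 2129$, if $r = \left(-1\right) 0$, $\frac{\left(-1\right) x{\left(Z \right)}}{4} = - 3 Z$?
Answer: $\frac{9715133}{2} \approx 4.8576 \cdot 10^{6}$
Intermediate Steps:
$x{\left(Z \right)} = 12 Z$ ($x{\left(Z \right)} = - 4 \left(- 3 Z\right) = 12 Z$)
$r = 0$
$a{\left(P \right)} = \frac{1}{6}$ ($a{\left(P \right)} = \frac{P + 0}{P + \left(P + P 4\right)} = \frac{P}{P + \left(P + 4 P\right)} = \frac{P}{P + 5 P} = \frac{P}{6 P} = P \frac{1}{6 P} = \frac{1}{6}$)
$\left(-2223 - 1224\right) \left(a{\left(x{\left(-7 \right)} \right)} - 1410\right) - 2129 = \left(-2223 - 1224\right) \left(\frac{1}{6} - 1410\right) - 2129 = \left(-3447\right) \left(- \frac{8459}{6}\right) - 2129 = \frac{9719391}{2} - 2129 = \frac{9715133}{2}$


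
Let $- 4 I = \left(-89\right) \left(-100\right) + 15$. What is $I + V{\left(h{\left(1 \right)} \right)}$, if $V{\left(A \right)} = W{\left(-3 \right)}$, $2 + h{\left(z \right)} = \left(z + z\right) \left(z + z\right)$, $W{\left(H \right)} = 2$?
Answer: $- \frac{8907}{4} \approx -2226.8$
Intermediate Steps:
$h{\left(z \right)} = -2 + 4 z^{2}$ ($h{\left(z \right)} = -2 + \left(z + z\right) \left(z + z\right) = -2 + 2 z 2 z = -2 + 4 z^{2}$)
$V{\left(A \right)} = 2$
$I = - \frac{8915}{4}$ ($I = - \frac{\left(-89\right) \left(-100\right) + 15}{4} = - \frac{8900 + 15}{4} = \left(- \frac{1}{4}\right) 8915 = - \frac{8915}{4} \approx -2228.8$)
$I + V{\left(h{\left(1 \right)} \right)} = - \frac{8915}{4} + 2 = - \frac{8907}{4}$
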